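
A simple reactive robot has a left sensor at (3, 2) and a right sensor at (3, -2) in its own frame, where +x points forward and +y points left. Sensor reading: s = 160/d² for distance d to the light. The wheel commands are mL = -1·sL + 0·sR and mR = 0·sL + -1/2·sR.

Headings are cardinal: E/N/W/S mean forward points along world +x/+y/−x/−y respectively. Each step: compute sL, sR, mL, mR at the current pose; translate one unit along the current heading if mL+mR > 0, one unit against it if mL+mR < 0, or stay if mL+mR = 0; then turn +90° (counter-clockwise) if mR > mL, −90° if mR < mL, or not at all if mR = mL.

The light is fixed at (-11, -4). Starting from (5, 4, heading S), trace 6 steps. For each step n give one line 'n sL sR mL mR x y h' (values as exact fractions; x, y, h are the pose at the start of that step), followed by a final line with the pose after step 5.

0 160/349 160/221 -160/349 -80/221 5 4 S
1 80/241 16/41 -80/241 -8/41 5 5 E
2 160/313 160/433 -160/313 -80/433 4 5 N
3 8/9 40/61 -8/9 -20/61 4 4 W
4 160/349 160/221 -160/349 -80/221 5 4 S
5 80/241 16/41 -80/241 -8/41 5 5 E
final 4 5 N

n=0: pose=(5,4,S); sL=160/349, sR=160/221; mL=-160/349, mR=-80/221; mL+mR=-63280/77129 → advance -1; mR−mL=7440/77129 → turn +1·90°
n=1: pose=(5,5,E); sL=80/241, sR=16/41; mL=-80/241, mR=-8/41; mL+mR=-5208/9881 → advance -1; mR−mL=1352/9881 → turn +1·90°
n=2: pose=(4,5,N); sL=160/313, sR=160/433; mL=-160/313, mR=-80/433; mL+mR=-94320/135529 → advance -1; mR−mL=44240/135529 → turn +1·90°
n=3: pose=(4,4,W); sL=8/9, sR=40/61; mL=-8/9, mR=-20/61; mL+mR=-668/549 → advance -1; mR−mL=308/549 → turn +1·90°
n=4: pose=(5,4,S); sL=160/349, sR=160/221; mL=-160/349, mR=-80/221; mL+mR=-63280/77129 → advance -1; mR−mL=7440/77129 → turn +1·90°
n=5: pose=(5,5,E); sL=80/241, sR=16/41; mL=-80/241, mR=-8/41; mL+mR=-5208/9881 → advance -1; mR−mL=1352/9881 → turn +1·90°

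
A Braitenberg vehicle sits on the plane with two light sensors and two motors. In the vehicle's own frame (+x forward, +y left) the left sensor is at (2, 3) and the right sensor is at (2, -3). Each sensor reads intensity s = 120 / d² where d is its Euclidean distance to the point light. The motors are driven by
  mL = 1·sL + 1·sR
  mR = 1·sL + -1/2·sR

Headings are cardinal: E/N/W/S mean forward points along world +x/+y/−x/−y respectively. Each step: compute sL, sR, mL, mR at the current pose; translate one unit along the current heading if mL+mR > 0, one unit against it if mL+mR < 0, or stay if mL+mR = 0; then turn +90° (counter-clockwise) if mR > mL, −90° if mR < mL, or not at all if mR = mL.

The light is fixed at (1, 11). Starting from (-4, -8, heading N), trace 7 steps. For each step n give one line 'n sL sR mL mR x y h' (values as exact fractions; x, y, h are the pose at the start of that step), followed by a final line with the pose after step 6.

0 120/353 120/293 77520/103429 13980/103429 -4 -8 N
1 20/39 4/15 152/195 74/195 -4 -7 E
2 120/401 120/449 102000/180049 29820/180049 -3 -7 S
3 3/13 30/73 609/949 24/949 -3 -8 W
4 120/353 120/293 77520/103429 13980/103429 -4 -8 N
5 20/39 4/15 152/195 74/195 -4 -7 E
6 120/401 120/449 102000/180049 29820/180049 -3 -7 S
final -3 -8 W

n=0: pose=(-4,-8,N); sL=120/353, sR=120/293; mL=77520/103429, mR=13980/103429; mL+mR=91500/103429 → advance +1; mR−mL=-180/293 → turn -1·90°
n=1: pose=(-4,-7,E); sL=20/39, sR=4/15; mL=152/195, mR=74/195; mL+mR=226/195 → advance +1; mR−mL=-2/5 → turn -1·90°
n=2: pose=(-3,-7,S); sL=120/401, sR=120/449; mL=102000/180049, mR=29820/180049; mL+mR=131820/180049 → advance +1; mR−mL=-180/449 → turn -1·90°
n=3: pose=(-3,-8,W); sL=3/13, sR=30/73; mL=609/949, mR=24/949; mL+mR=633/949 → advance +1; mR−mL=-45/73 → turn -1·90°
n=4: pose=(-4,-8,N); sL=120/353, sR=120/293; mL=77520/103429, mR=13980/103429; mL+mR=91500/103429 → advance +1; mR−mL=-180/293 → turn -1·90°
n=5: pose=(-4,-7,E); sL=20/39, sR=4/15; mL=152/195, mR=74/195; mL+mR=226/195 → advance +1; mR−mL=-2/5 → turn -1·90°
n=6: pose=(-3,-7,S); sL=120/401, sR=120/449; mL=102000/180049, mR=29820/180049; mL+mR=131820/180049 → advance +1; mR−mL=-180/449 → turn -1·90°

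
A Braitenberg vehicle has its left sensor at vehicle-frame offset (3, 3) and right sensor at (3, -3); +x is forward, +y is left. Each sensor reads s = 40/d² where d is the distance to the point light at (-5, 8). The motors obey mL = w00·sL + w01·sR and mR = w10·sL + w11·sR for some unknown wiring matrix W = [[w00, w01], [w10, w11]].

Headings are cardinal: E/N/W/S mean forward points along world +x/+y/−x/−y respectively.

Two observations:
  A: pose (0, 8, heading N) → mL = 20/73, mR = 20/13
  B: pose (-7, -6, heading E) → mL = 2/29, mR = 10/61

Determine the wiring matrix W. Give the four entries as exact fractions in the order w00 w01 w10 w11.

obs A: pose=(0,8,N) → sL=40/13, sR=40/73, mL=20/73, mR=20/13
obs B: pose=(-7,-6,E) → sL=20/61, sR=4/29, mL=2/29, mR=10/61
sensor matrix S = [[40/13, 40/73], [20/61, 4/29]]; det S = 410880/1678781
solve [mL_A; mL_B] = S·[w00; w01] and [mR_A; mR_B] = S·[w10; w11]:
  w00 = 0, w01 = 1/2, w10 = 1/2, w11 = 0

0 1/2 1/2 0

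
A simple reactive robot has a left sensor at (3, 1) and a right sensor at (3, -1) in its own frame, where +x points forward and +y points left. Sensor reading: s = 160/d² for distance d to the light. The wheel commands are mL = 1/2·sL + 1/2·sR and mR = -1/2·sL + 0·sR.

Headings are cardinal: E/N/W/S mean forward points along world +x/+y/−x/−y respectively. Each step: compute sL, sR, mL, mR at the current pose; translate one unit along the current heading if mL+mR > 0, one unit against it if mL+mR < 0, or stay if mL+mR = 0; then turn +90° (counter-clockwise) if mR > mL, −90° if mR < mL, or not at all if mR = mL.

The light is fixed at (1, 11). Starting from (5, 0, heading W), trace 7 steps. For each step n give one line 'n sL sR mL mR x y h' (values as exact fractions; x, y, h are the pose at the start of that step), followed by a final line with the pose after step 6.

0 32/29 160/101 3936/2929 -16/29 5 0 W
1 40/17 2 37/17 -20/17 4 0 N
2 160/117 160/157 21920/18369 -80/117 4 1 E
3 80/97 80/89 7440/8633 -40/97 5 1 S
4 32/29 160/101 3936/2929 -16/29 5 0 W
5 40/17 2 37/17 -20/17 4 0 N
6 160/117 160/157 21920/18369 -80/117 4 1 E
final 5 1 S

n=0: pose=(5,0,W); sL=32/29, sR=160/101; mL=3936/2929, mR=-16/29; mL+mR=80/101 → advance +1; mR−mL=-5552/2929 → turn -1·90°
n=1: pose=(4,0,N); sL=40/17, sR=2; mL=37/17, mR=-20/17; mL+mR=1 → advance +1; mR−mL=-57/17 → turn -1·90°
n=2: pose=(4,1,E); sL=160/117, sR=160/157; mL=21920/18369, mR=-80/117; mL+mR=80/157 → advance +1; mR−mL=-34480/18369 → turn -1·90°
n=3: pose=(5,1,S); sL=80/97, sR=80/89; mL=7440/8633, mR=-40/97; mL+mR=40/89 → advance +1; mR−mL=-11000/8633 → turn -1·90°
n=4: pose=(5,0,W); sL=32/29, sR=160/101; mL=3936/2929, mR=-16/29; mL+mR=80/101 → advance +1; mR−mL=-5552/2929 → turn -1·90°
n=5: pose=(4,0,N); sL=40/17, sR=2; mL=37/17, mR=-20/17; mL+mR=1 → advance +1; mR−mL=-57/17 → turn -1·90°
n=6: pose=(4,1,E); sL=160/117, sR=160/157; mL=21920/18369, mR=-80/117; mL+mR=80/157 → advance +1; mR−mL=-34480/18369 → turn -1·90°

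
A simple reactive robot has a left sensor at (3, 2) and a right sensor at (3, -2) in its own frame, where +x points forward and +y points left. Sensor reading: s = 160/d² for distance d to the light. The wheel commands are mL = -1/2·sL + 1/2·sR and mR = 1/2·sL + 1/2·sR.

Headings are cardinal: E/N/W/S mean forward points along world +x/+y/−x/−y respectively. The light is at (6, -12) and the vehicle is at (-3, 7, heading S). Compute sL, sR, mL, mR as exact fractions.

left sensor world pos  = (-1, 4); dL² = 305
right sensor world pos = (-5, 4); dR² = 377
sL = 160/305 = 32/61
sR = 160/377 = 160/377
mL = -1/2·sL + 1/2·sR = -1152/22997
mR = 1/2·sL + 1/2·sR = 10912/22997

32/61 160/377 -1152/22997 10912/22997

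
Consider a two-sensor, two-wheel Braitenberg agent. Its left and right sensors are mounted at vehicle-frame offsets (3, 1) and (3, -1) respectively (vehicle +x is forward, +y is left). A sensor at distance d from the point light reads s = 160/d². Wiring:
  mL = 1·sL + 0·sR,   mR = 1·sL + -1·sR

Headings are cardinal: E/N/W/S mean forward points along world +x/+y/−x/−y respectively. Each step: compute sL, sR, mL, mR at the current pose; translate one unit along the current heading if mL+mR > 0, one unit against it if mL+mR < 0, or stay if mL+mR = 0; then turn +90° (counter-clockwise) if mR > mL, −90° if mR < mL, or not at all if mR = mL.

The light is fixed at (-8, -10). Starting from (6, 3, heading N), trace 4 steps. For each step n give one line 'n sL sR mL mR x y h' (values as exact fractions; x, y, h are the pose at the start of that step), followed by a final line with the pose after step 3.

n=0: pose=(6,3,N); sL=32/85, sR=160/481; mL=32/85, mR=1792/40885; mL+mR=17184/40885 → advance +1; mR−mL=-160/481 → turn -1·90°
n=1: pose=(6,4,E); sL=80/257, sR=80/229; mL=80/257, mR=-2240/58853; mL+mR=16080/58853 → advance +1; mR−mL=-80/229 → turn -1·90°
n=2: pose=(7,4,S); sL=160/377, sR=160/317; mL=160/377, mR=-9600/119509; mL+mR=41120/119509 → advance +1; mR−mL=-160/317 → turn -1·90°
n=3: pose=(7,3,W); sL=5/9, sR=8/17; mL=5/9, mR=13/153; mL+mR=98/153 → advance +1; mR−mL=-8/17 → turn -1·90°

0 32/85 160/481 32/85 1792/40885 6 3 N
1 80/257 80/229 80/257 -2240/58853 6 4 E
2 160/377 160/317 160/377 -9600/119509 7 4 S
3 5/9 8/17 5/9 13/153 7 3 W
final 6 3 N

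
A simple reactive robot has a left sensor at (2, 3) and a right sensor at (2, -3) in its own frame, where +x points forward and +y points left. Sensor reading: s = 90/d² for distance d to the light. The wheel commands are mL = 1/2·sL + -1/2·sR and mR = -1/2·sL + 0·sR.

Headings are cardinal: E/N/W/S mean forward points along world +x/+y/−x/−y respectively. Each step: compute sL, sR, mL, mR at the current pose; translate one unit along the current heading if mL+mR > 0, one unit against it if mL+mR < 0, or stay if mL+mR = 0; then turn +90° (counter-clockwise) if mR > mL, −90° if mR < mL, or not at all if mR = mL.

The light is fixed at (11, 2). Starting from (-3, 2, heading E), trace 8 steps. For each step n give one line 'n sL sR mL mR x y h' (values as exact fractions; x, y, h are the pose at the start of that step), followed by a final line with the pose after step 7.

0 10/17 10/17 0 -5/17 -3 2 E
1 45/74 45/164 2025/12136 -45/148 -4 2 S
2 90/293 18/61 108/17873 -45/293 -4 3 W
3 45/149 9/13 -378/1937 -45/298 -3 3 N
4 18/53 18/53 0 -9/53 -3 2 W
5 9/26 45/52 -27/104 -9/52 -2 2 N
6 90/241 90/229 -540/55189 -45/241 -2 1 W
7 45/113 45/41 -1620/4633 -45/226 -1 1 N
final -1 0 W

n=0: pose=(-3,2,E); sL=10/17, sR=10/17; mL=0, mR=-5/17; mL+mR=-5/17 → advance -1; mR−mL=-5/17 → turn -1·90°
n=1: pose=(-4,2,S); sL=45/74, sR=45/164; mL=2025/12136, mR=-45/148; mL+mR=-45/328 → advance -1; mR−mL=-5715/12136 → turn -1·90°
n=2: pose=(-4,3,W); sL=90/293, sR=18/61; mL=108/17873, mR=-45/293; mL+mR=-9/61 → advance -1; mR−mL=-2853/17873 → turn -1·90°
n=3: pose=(-3,3,N); sL=45/149, sR=9/13; mL=-378/1937, mR=-45/298; mL+mR=-9/26 → advance -1; mR−mL=171/3874 → turn +1·90°
n=4: pose=(-3,2,W); sL=18/53, sR=18/53; mL=0, mR=-9/53; mL+mR=-9/53 → advance -1; mR−mL=-9/53 → turn -1·90°
n=5: pose=(-2,2,N); sL=9/26, sR=45/52; mL=-27/104, mR=-9/52; mL+mR=-45/104 → advance -1; mR−mL=9/104 → turn +1·90°
n=6: pose=(-2,1,W); sL=90/241, sR=90/229; mL=-540/55189, mR=-45/241; mL+mR=-45/229 → advance -1; mR−mL=-9765/55189 → turn -1·90°
n=7: pose=(-1,1,N); sL=45/113, sR=45/41; mL=-1620/4633, mR=-45/226; mL+mR=-45/82 → advance -1; mR−mL=1395/9266 → turn +1·90°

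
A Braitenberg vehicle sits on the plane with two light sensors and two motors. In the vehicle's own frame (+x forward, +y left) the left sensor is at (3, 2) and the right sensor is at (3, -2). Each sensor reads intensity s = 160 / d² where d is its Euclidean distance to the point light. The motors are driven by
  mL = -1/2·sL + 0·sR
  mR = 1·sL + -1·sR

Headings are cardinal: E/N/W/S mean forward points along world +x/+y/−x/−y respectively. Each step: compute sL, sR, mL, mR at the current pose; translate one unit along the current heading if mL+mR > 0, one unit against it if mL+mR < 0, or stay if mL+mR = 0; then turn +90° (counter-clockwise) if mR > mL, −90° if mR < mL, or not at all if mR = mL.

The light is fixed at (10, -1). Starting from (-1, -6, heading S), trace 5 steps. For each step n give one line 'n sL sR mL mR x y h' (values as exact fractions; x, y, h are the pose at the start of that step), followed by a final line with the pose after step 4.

n=0: pose=(-1,-6,S); sL=32/29, sR=160/233; mL=-16/29, mR=2816/6757; mL+mR=-912/6757 → advance -1; mR−mL=6544/6757 → turn +1·90°
n=1: pose=(-1,-5,E); sL=40/17, sR=8/5; mL=-20/17, mR=64/85; mL+mR=-36/85 → advance -1; mR−mL=164/85 → turn +1·90°
n=2: pose=(-2,-5,N); sL=160/197, sR=160/101; mL=-80/197, mR=-15360/19897; mL+mR=-23440/19897 → advance -1; mR−mL=-7280/19897 → turn -1·90°
n=3: pose=(-2,-6,E); sL=16/9, sR=16/13; mL=-8/9, mR=64/117; mL+mR=-40/117 → advance -1; mR−mL=56/39 → turn +1·90°
n=4: pose=(-3,-6,N); sL=160/229, sR=32/25; mL=-80/229, mR=-3328/5725; mL+mR=-5328/5725 → advance -1; mR−mL=-1328/5725 → turn -1·90°

0 32/29 160/233 -16/29 2816/6757 -1 -6 S
1 40/17 8/5 -20/17 64/85 -1 -5 E
2 160/197 160/101 -80/197 -15360/19897 -2 -5 N
3 16/9 16/13 -8/9 64/117 -2 -6 E
4 160/229 32/25 -80/229 -3328/5725 -3 -6 N
final -3 -7 E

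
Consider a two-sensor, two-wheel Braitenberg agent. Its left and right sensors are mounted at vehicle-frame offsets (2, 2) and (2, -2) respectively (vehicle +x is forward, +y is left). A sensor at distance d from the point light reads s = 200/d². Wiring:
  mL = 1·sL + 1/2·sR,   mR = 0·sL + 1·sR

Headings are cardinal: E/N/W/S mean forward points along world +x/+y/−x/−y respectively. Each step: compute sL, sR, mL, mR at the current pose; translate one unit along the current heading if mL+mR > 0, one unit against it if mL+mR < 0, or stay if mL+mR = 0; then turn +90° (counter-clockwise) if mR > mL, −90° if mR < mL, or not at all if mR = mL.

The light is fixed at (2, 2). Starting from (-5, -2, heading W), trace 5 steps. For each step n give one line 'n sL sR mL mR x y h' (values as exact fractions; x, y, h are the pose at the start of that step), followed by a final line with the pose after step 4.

0 200/117 40/17 5740/1989 40/17 -5 -2 W
1 25/13 5 115/26 5 -6 -2 N
2 8/5 200/101 1308/505 200/101 -6 -1 W
3 100/61 4 222/61 4 -7 -1 N
4 200/137 200/121 37900/16577 200/121 -7 0 W
final -8 0 N

n=0: pose=(-5,-2,W); sL=200/117, sR=40/17; mL=5740/1989, mR=40/17; mL+mR=10420/1989 → advance +1; mR−mL=-1060/1989 → turn -1·90°
n=1: pose=(-6,-2,N); sL=25/13, sR=5; mL=115/26, mR=5; mL+mR=245/26 → advance +1; mR−mL=15/26 → turn +1·90°
n=2: pose=(-6,-1,W); sL=8/5, sR=200/101; mL=1308/505, mR=200/101; mL+mR=2308/505 → advance +1; mR−mL=-308/505 → turn -1·90°
n=3: pose=(-7,-1,N); sL=100/61, sR=4; mL=222/61, mR=4; mL+mR=466/61 → advance +1; mR−mL=22/61 → turn +1·90°
n=4: pose=(-7,0,W); sL=200/137, sR=200/121; mL=37900/16577, mR=200/121; mL+mR=65300/16577 → advance +1; mR−mL=-10500/16577 → turn -1·90°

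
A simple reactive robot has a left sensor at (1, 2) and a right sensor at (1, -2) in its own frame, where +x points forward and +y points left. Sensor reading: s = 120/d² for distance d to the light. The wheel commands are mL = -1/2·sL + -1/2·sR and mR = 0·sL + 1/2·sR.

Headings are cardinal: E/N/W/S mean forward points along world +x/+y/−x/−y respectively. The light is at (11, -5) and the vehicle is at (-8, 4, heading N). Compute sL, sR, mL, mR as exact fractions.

120/541 120/389 -55800/210449 60/389

left sensor world pos  = (-10, 5); dL² = 541
right sensor world pos = (-6, 5); dR² = 389
sL = 120/541 = 120/541
sR = 120/389 = 120/389
mL = -1/2·sL + -1/2·sR = -55800/210449
mR = 0·sL + 1/2·sR = 60/389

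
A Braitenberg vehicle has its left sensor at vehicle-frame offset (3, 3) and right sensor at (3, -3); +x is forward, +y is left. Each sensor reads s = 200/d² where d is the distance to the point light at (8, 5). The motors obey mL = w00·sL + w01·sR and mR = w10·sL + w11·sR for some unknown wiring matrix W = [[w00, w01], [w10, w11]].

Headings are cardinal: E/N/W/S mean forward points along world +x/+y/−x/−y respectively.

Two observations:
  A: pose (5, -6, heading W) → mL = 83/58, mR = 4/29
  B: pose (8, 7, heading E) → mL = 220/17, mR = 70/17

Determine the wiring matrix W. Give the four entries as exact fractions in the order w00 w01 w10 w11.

1/2 1/2 -1 1/2

obs A: pose=(5,-6,W) → sL=25/29, sR=2, mL=83/58, mR=4/29
obs B: pose=(8,7,E) → sL=100/17, sR=20, mL=220/17, mR=70/17
sensor matrix S = [[25/29, 2], [100/17, 20]]; det S = 2700/493
solve [mL_A; mL_B] = S·[w00; w01] and [mR_A; mR_B] = S·[w10; w11]:
  w00 = 1/2, w01 = 1/2, w10 = -1, w11 = 1/2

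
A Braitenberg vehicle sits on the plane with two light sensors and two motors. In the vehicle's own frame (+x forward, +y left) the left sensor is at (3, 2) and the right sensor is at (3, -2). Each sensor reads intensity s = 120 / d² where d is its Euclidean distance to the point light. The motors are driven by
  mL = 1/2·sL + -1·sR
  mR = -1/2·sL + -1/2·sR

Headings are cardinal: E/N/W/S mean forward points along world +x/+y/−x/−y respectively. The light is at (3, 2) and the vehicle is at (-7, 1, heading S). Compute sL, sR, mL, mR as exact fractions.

left sensor world pos  = (-5, -2); dL² = 80
right sensor world pos = (-9, -2); dR² = 160
sL = 120/80 = 3/2
sR = 120/160 = 3/4
mL = 1/2·sL + -1·sR = 0
mR = -1/2·sL + -1/2·sR = -9/8

3/2 3/4 0 -9/8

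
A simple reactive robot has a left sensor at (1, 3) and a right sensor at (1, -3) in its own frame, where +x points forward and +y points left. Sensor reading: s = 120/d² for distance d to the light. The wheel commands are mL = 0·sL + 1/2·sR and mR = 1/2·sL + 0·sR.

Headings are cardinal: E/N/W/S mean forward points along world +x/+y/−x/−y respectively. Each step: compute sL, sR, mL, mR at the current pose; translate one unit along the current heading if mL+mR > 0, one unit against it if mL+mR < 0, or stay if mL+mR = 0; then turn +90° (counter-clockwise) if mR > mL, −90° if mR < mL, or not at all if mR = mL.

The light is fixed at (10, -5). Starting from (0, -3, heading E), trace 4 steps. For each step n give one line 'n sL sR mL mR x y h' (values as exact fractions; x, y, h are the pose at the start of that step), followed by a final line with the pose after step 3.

0 60/53 60/41 30/41 30/53 0 -3 E
1 120/37 24/29 12/29 60/37 1 -3 S
2 3/2 30/17 15/17 3/4 1 -4 E
3 24/5 120/121 60/121 12/5 2 -4 S
final 2 -5 E

n=0: pose=(0,-3,E); sL=60/53, sR=60/41; mL=30/41, mR=30/53; mL+mR=2820/2173 → advance +1; mR−mL=-360/2173 → turn -1·90°
n=1: pose=(1,-3,S); sL=120/37, sR=24/29; mL=12/29, mR=60/37; mL+mR=2184/1073 → advance +1; mR−mL=1296/1073 → turn +1·90°
n=2: pose=(1,-4,E); sL=3/2, sR=30/17; mL=15/17, mR=3/4; mL+mR=111/68 → advance +1; mR−mL=-9/68 → turn -1·90°
n=3: pose=(2,-4,S); sL=24/5, sR=120/121; mL=60/121, mR=12/5; mL+mR=1752/605 → advance +1; mR−mL=1152/605 → turn +1·90°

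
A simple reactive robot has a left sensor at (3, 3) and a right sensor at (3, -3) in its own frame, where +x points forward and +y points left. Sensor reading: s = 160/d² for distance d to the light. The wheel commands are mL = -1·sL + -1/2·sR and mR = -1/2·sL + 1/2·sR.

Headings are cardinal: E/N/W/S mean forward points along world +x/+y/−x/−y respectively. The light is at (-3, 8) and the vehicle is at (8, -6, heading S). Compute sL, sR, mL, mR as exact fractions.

32/97 160/353 -19056/34241 2112/34241

left sensor world pos  = (11, -9); dL² = 485
right sensor world pos = (5, -9); dR² = 353
sL = 160/485 = 32/97
sR = 160/353 = 160/353
mL = -1·sL + -1/2·sR = -19056/34241
mR = -1/2·sL + 1/2·sR = 2112/34241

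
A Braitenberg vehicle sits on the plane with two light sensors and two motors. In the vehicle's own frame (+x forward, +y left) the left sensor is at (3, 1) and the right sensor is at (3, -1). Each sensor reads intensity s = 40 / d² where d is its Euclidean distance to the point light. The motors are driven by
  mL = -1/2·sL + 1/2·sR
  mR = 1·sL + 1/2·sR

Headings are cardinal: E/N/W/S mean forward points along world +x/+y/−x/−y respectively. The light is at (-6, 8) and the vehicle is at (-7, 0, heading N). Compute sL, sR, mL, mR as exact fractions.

40/29 8/5 16/145 316/145

left sensor world pos  = (-8, 3); dL² = 29
right sensor world pos = (-6, 3); dR² = 25
sL = 40/29 = 40/29
sR = 40/25 = 8/5
mL = -1/2·sL + 1/2·sR = 16/145
mR = 1·sL + 1/2·sR = 316/145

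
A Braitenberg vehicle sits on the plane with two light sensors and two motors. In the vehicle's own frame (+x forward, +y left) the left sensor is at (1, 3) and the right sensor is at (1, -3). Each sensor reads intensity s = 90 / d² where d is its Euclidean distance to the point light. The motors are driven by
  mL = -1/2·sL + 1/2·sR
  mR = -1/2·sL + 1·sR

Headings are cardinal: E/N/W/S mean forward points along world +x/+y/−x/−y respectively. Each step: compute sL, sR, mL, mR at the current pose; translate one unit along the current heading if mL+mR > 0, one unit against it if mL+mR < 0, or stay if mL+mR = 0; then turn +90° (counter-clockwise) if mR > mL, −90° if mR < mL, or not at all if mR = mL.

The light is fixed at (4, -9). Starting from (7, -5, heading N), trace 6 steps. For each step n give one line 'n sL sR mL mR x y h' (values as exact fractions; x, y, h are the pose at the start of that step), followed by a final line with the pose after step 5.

n=0: pose=(7,-5,N); sL=18/5, sR=90/61; mL=-324/305, mR=-99/305; mL+mR=-423/305 → advance -1; mR−mL=45/61 → turn +1·90°
n=1: pose=(7,-6,W); sL=45/2, sR=9/4; mL=-81/8, mR=-9; mL+mR=-153/8 → advance -1; mR−mL=9/8 → turn +1·90°
n=2: pose=(8,-6,S); sL=90/53, sR=18; mL=432/53, mR=909/53; mL+mR=1341/53 → advance +1; mR−mL=9 → turn +1·90°
n=3: pose=(8,-7,E); sL=9/5, sR=45/13; mL=54/65, mR=333/130; mL+mR=441/130 → advance +1; mR−mL=45/26 → turn +1·90°
n=4: pose=(9,-7,N); sL=90/13, sR=90/73; mL=-2700/949, mR=-2115/949; mL+mR=-4815/949 → advance -1; mR−mL=45/73 → turn +1·90°
n=5: pose=(9,-8,W); sL=9/2, sR=45/16; mL=-27/32, mR=9/16; mL+mR=-9/32 → advance -1; mR−mL=45/32 → turn +1·90°

0 18/5 90/61 -324/305 -99/305 7 -5 N
1 45/2 9/4 -81/8 -9 7 -6 W
2 90/53 18 432/53 909/53 8 -6 S
3 9/5 45/13 54/65 333/130 8 -7 E
4 90/13 90/73 -2700/949 -2115/949 9 -7 N
5 9/2 45/16 -27/32 9/16 9 -8 W
final 10 -8 S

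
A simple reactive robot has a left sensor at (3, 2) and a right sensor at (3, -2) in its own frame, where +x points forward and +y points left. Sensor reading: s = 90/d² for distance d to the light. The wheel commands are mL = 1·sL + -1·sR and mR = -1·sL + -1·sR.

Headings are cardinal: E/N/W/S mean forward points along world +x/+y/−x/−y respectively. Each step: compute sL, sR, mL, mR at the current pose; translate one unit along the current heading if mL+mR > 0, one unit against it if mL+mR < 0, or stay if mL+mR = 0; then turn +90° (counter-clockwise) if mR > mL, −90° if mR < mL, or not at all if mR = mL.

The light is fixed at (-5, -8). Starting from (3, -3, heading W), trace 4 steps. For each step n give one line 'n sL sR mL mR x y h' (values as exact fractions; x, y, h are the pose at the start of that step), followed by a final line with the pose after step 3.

n=0: pose=(3,-3,W); sL=45/17, sR=45/37; mL=900/629, mR=-2430/629; mL+mR=-90/37 → advance -1; mR−mL=-90/17 → turn -1·90°
n=1: pose=(4,-3,N); sL=90/113, sR=18/37; mL=1296/4181, mR=-5364/4181; mL+mR=-36/37 → advance -1; mR−mL=-180/113 → turn -1·90°
n=2: pose=(4,-4,E); sL=1/2, sR=45/74; mL=-4/37, mR=-41/37; mL+mR=-45/37 → advance -1; mR−mL=-1 → turn -1·90°
n=3: pose=(3,-4,S); sL=90/101, sR=90/37; mL=-5760/3737, mR=-12420/3737; mL+mR=-180/37 → advance -1; mR−mL=-180/101 → turn -1·90°

0 45/17 45/37 900/629 -2430/629 3 -3 W
1 90/113 18/37 1296/4181 -5364/4181 4 -3 N
2 1/2 45/74 -4/37 -41/37 4 -4 E
3 90/101 90/37 -5760/3737 -12420/3737 3 -4 S
final 3 -3 W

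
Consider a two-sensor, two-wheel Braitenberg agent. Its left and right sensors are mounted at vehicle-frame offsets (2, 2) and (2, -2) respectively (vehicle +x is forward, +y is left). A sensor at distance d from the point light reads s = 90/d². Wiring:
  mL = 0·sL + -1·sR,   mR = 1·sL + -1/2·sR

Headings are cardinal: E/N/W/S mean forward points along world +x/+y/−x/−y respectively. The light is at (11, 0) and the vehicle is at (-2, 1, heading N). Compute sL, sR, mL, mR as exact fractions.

left sensor world pos  = (-4, 3); dL² = 234
right sensor world pos = (0, 3); dR² = 130
sL = 90/234 = 5/13
sR = 90/130 = 9/13
mL = 0·sL + -1·sR = -9/13
mR = 1·sL + -1/2·sR = 1/26

5/13 9/13 -9/13 1/26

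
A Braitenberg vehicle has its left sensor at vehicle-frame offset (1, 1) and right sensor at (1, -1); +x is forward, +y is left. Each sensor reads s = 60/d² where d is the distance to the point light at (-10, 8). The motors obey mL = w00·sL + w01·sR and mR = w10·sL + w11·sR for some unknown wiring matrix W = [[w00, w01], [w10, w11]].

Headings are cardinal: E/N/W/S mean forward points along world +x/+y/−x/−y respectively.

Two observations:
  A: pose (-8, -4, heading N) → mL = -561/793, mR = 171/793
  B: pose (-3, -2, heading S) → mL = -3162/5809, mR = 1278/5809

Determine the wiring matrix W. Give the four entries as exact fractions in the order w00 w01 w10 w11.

-1/2 -1 -1/2 1

obs A: pose=(-8,-4,N) → sL=30/61, sR=6/13, mL=-561/793, mR=171/793
obs B: pose=(-3,-2,S) → sL=12/37, sR=60/157, mL=-3162/5809, mR=1278/5809
sensor matrix S = [[30/61, 6/13], [12/37, 60/157]]; det S = 176256/4606537
solve [mL_A; mL_B] = S·[w00; w01] and [mR_A; mR_B] = S·[w10; w11]:
  w00 = -1/2, w01 = -1, w10 = -1/2, w11 = 1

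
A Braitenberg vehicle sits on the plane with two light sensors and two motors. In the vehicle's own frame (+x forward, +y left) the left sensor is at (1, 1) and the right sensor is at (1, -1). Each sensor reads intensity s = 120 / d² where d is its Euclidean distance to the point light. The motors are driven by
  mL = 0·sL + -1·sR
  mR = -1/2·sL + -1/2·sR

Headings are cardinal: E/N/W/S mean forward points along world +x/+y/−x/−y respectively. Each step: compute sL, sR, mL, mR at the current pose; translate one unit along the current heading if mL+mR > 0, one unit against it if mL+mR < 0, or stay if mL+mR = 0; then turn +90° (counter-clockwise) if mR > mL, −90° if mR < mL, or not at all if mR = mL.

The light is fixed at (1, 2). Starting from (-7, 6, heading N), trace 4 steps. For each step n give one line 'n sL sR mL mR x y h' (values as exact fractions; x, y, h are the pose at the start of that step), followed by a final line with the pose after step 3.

0 60/53 60/37 -60/37 -2700/1961 -7 6 N
1 24/17 120/97 -120/97 -2184/1649 -7 5 W
2 3/2 30/13 -30/13 -99/52 -6 5 N
3 24/13 120/73 -120/73 -1656/949 -6 4 W
final -5 4 N

n=0: pose=(-7,6,N); sL=60/53, sR=60/37; mL=-60/37, mR=-2700/1961; mL+mR=-5880/1961 → advance -1; mR−mL=480/1961 → turn +1·90°
n=1: pose=(-7,5,W); sL=24/17, sR=120/97; mL=-120/97, mR=-2184/1649; mL+mR=-4224/1649 → advance -1; mR−mL=-144/1649 → turn -1·90°
n=2: pose=(-6,5,N); sL=3/2, sR=30/13; mL=-30/13, mR=-99/52; mL+mR=-219/52 → advance -1; mR−mL=21/52 → turn +1·90°
n=3: pose=(-6,4,W); sL=24/13, sR=120/73; mL=-120/73, mR=-1656/949; mL+mR=-3216/949 → advance -1; mR−mL=-96/949 → turn -1·90°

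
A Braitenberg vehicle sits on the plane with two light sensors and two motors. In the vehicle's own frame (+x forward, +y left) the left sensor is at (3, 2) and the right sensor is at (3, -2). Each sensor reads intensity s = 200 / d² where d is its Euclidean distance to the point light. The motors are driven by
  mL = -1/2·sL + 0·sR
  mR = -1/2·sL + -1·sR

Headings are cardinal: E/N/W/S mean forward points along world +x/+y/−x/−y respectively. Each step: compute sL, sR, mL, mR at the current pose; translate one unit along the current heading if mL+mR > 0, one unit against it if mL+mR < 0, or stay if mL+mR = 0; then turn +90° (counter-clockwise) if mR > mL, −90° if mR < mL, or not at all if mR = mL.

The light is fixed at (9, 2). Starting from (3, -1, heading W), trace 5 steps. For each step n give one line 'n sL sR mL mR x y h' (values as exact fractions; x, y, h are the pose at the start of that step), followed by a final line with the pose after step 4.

n=0: pose=(3,-1,W); sL=100/53, sR=100/41; mL=-50/53, mR=-7350/2173; mL+mR=-9400/2173 → advance -1; mR−mL=-100/41 → turn -1·90°
n=1: pose=(4,-1,N); sL=200/49, sR=200/9; mL=-100/49, mR=-10700/441; mL+mR=-11600/441 → advance -1; mR−mL=-200/9 → turn -1·90°
n=2: pose=(4,-2,E); sL=25, sR=5; mL=-25/2, mR=-35/2; mL+mR=-30 → advance -1; mR−mL=-5 → turn -1·90°
n=3: pose=(3,-2,S); sL=40/13, sR=200/113; mL=-20/13, mR=-4860/1469; mL+mR=-7120/1469 → advance -1; mR−mL=-200/113 → turn -1·90°
n=4: pose=(3,-1,W); sL=100/53, sR=100/41; mL=-50/53, mR=-7350/2173; mL+mR=-9400/2173 → advance -1; mR−mL=-100/41 → turn -1·90°

0 100/53 100/41 -50/53 -7350/2173 3 -1 W
1 200/49 200/9 -100/49 -10700/441 4 -1 N
2 25 5 -25/2 -35/2 4 -2 E
3 40/13 200/113 -20/13 -4860/1469 3 -2 S
4 100/53 100/41 -50/53 -7350/2173 3 -1 W
final 4 -1 N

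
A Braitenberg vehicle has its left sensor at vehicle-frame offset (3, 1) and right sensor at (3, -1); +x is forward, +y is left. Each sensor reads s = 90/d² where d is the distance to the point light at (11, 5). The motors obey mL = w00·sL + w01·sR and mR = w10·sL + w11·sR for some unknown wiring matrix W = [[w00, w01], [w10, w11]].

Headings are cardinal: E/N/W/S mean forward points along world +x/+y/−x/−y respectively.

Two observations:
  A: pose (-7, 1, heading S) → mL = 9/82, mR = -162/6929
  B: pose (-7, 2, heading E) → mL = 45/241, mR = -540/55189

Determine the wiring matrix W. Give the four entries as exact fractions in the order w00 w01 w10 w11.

0 1/2 -1/2 1/2

obs A: pose=(-7,1,S) → sL=45/169, sR=9/41, mL=9/82, mR=-162/6929
obs B: pose=(-7,2,E) → sL=90/229, sR=90/241, mL=45/241, mR=-540/55189
sensor matrix S = [[45/169, 9/41], [90/229, 90/241]]; det S = 5034960/382404581
solve [mL_A; mL_B] = S·[w00; w01] and [mR_A; mR_B] = S·[w10; w11]:
  w00 = 0, w01 = 1/2, w10 = -1/2, w11 = 1/2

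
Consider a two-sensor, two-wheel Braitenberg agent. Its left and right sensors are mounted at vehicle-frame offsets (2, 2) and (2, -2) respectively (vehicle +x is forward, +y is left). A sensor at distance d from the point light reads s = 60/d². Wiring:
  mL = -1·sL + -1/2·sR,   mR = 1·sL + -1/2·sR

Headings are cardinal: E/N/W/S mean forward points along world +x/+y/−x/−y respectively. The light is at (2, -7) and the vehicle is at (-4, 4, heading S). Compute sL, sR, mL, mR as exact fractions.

60/97 12/29 -2322/2813 1158/2813

left sensor world pos  = (-2, 2); dL² = 97
right sensor world pos = (-6, 2); dR² = 145
sL = 60/97 = 60/97
sR = 60/145 = 12/29
mL = -1·sL + -1/2·sR = -2322/2813
mR = 1·sL + -1/2·sR = 1158/2813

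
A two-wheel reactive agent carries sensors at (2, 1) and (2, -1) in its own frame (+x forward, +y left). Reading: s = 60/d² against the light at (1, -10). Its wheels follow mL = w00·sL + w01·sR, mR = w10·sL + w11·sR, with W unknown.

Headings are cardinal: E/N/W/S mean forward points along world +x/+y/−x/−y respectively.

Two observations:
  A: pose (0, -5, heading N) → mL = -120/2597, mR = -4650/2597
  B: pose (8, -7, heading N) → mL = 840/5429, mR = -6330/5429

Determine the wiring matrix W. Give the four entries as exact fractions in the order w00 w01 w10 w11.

1/2 -1/2 -1/2 -1

obs A: pose=(0,-5,N) → sL=60/53, sR=60/49, mL=-120/2597, mR=-4650/2597
obs B: pose=(8,-7,N) → sL=60/61, sR=60/89, mL=840/5429, mR=-6330/5429
sensor matrix S = [[60/53, 60/49], [60/61, 60/89]]; det S = -6220800/14099113
solve [mL_A; mL_B] = S·[w00; w01] and [mR_A; mR_B] = S·[w10; w11]:
  w00 = 1/2, w01 = -1/2, w10 = -1/2, w11 = -1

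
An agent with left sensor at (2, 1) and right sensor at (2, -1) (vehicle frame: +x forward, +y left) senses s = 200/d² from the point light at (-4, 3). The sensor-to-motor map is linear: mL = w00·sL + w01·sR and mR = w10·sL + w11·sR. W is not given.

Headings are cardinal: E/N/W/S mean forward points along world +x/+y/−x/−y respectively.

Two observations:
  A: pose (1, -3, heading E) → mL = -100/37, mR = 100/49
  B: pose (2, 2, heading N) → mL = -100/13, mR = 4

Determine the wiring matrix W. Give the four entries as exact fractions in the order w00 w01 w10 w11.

-1 0 0 1

obs A: pose=(1,-3,E) → sL=100/37, sR=100/49, mL=-100/37, mR=100/49
obs B: pose=(2,2,N) → sL=100/13, sR=4, mL=-100/13, mR=4
sensor matrix S = [[100/37, 100/49], [100/13, 4]]; det S = -115200/23569
solve [mL_A; mL_B] = S·[w00; w01] and [mR_A; mR_B] = S·[w10; w11]:
  w00 = -1, w01 = 0, w10 = 0, w11 = 1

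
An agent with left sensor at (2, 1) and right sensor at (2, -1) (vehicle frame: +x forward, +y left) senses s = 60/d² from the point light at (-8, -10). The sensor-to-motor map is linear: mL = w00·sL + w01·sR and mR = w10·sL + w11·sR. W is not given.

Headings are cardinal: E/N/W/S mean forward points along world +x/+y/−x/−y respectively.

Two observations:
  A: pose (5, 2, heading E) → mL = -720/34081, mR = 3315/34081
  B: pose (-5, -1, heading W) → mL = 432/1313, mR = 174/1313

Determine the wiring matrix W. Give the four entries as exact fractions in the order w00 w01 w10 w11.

obs A: pose=(5,2,E) → sL=30/197, sR=30/173, mL=-720/34081, mR=3315/34081
obs B: pose=(-5,-1,W) → sL=12/13, sR=60/101, mL=432/1313, mR=174/1313
sensor matrix S = [[30/197, 30/173], [12/13, 60/101]]; det S = -3114720/44748353
solve [mL_A; mL_B] = S·[w00; w01] and [mR_A; mR_B] = S·[w10; w11]:
  w00 = 1, w01 = -1, w10 = -1/2, w11 = 1

1 -1 -1/2 1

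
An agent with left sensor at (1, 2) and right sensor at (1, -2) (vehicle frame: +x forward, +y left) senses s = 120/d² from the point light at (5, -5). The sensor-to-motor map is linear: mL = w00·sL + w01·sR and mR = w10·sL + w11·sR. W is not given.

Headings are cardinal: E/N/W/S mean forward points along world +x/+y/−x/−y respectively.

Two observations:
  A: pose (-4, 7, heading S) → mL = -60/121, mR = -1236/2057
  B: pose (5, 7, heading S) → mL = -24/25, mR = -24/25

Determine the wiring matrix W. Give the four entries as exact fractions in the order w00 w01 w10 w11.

obs A: pose=(-4,7,S) → sL=12/17, sR=60/121, mL=-60/121, mR=-1236/2057
obs B: pose=(5,7,S) → sL=24/25, sR=24/25, mL=-24/25, mR=-24/25
sensor matrix S = [[12/17, 60/121], [24/25, 24/25]]; det S = 10368/51425
solve [mL_A; mL_B] = S·[w00; w01] and [mR_A; mR_B] = S·[w10; w11]:
  w00 = 0, w01 = -1, w10 = -1/2, w11 = -1/2

0 -1 -1/2 -1/2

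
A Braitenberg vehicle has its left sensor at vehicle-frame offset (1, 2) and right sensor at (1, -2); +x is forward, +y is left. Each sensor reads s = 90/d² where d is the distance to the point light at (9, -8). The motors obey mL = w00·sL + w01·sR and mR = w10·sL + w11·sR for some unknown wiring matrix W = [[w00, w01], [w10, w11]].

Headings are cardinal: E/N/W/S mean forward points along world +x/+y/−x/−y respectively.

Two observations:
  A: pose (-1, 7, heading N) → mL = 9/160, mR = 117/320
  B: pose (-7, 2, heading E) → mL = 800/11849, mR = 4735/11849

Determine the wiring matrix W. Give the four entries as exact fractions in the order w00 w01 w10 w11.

-1 1 1 1/2

obs A: pose=(-1,7,N) → sL=9/40, sR=9/32, mL=9/160, mR=117/320
obs B: pose=(-7,2,E) → sL=10/41, sR=90/289, mL=800/11849, mR=4735/11849
sensor matrix S = [[9/40, 9/32], [10/41, 90/289]]; det S = 279/189584
solve [mL_A; mL_B] = S·[w00; w01] and [mR_A; mR_B] = S·[w10; w11]:
  w00 = -1, w01 = 1, w10 = 1, w11 = 1/2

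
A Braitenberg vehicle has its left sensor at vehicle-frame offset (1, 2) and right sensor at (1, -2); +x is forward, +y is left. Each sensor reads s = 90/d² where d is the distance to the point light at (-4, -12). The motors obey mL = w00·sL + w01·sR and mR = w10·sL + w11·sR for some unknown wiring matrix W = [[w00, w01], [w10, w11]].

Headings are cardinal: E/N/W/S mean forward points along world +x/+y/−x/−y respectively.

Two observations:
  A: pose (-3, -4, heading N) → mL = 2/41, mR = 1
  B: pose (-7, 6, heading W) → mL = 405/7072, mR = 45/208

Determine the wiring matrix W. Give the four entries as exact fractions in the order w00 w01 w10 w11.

obs A: pose=(-3,-4,N) → sL=45/41, sR=1, mL=2/41, mR=1
obs B: pose=(-7,6,W) → sL=45/136, sR=45/208, mL=405/7072, mR=45/208
sensor matrix S = [[45/41, 1], [45/136, 45/208]]; det S = -13545/144976
solve [mL_A; mL_B] = S·[w00; w01] and [mR_A; mR_B] = S·[w10; w11]:
  w00 = 1/2, w01 = -1/2, w10 = 0, w11 = 1

1/2 -1/2 0 1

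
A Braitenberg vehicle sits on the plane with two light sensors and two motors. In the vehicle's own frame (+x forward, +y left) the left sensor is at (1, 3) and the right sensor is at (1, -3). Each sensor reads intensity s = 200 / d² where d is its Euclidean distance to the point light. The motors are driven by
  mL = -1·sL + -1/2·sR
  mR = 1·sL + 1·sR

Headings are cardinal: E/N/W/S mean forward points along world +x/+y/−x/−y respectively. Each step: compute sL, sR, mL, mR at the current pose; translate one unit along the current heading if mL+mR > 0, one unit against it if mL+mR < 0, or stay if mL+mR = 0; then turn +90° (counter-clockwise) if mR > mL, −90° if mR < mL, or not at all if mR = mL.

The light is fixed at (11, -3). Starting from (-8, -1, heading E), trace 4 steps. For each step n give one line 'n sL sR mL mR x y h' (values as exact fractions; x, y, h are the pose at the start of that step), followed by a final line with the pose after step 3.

n=0: pose=(-8,-1,E); sL=200/349, sR=8/13; mL=-3996/4537, mR=5392/4537; mL+mR=4/13 → advance +1; mR−mL=9388/4537 → turn +1·90°
n=1: pose=(-7,-1,N); sL=4/9, sR=100/117; mL=-34/39, mR=152/117; mL+mR=50/117 → advance +1; mR−mL=254/117 → turn +1·90°
n=2: pose=(-7,0,W); sL=200/361, sR=200/397; mL=-115500/143317, mR=151600/143317; mL+mR=100/397 → advance +1; mR−mL=267100/143317 → turn +1·90°
n=3: pose=(-8,0,S); sL=10/13, sR=25/61; mL=-1545/1586, mR=935/793; mL+mR=25/122 → advance +1; mR−mL=3415/1586 → turn +1·90°

0 200/349 8/13 -3996/4537 5392/4537 -8 -1 E
1 4/9 100/117 -34/39 152/117 -7 -1 N
2 200/361 200/397 -115500/143317 151600/143317 -7 0 W
3 10/13 25/61 -1545/1586 935/793 -8 0 S
final -8 -1 E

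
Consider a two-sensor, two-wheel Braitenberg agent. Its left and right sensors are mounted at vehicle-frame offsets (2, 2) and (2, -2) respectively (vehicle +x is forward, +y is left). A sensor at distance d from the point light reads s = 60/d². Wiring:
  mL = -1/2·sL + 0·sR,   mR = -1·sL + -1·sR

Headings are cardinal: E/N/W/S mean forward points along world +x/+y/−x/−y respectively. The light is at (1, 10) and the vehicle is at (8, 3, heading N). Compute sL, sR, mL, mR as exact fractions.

6/5 30/53 -3/5 -468/265

left sensor world pos  = (6, 5); dL² = 50
right sensor world pos = (10, 5); dR² = 106
sL = 60/50 = 6/5
sR = 60/106 = 30/53
mL = -1/2·sL + 0·sR = -3/5
mR = -1·sL + -1·sR = -468/265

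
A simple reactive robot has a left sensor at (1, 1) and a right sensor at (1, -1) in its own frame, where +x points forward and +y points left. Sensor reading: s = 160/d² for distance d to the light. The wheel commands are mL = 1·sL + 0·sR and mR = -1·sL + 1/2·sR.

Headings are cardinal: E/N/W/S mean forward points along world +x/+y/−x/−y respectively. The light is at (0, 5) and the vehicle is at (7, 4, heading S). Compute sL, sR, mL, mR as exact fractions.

left sensor world pos  = (8, 3); dL² = 68
right sensor world pos = (6, 3); dR² = 40
sL = 160/68 = 40/17
sR = 160/40 = 4
mL = 1·sL + 0·sR = 40/17
mR = -1·sL + 1/2·sR = -6/17

40/17 4 40/17 -6/17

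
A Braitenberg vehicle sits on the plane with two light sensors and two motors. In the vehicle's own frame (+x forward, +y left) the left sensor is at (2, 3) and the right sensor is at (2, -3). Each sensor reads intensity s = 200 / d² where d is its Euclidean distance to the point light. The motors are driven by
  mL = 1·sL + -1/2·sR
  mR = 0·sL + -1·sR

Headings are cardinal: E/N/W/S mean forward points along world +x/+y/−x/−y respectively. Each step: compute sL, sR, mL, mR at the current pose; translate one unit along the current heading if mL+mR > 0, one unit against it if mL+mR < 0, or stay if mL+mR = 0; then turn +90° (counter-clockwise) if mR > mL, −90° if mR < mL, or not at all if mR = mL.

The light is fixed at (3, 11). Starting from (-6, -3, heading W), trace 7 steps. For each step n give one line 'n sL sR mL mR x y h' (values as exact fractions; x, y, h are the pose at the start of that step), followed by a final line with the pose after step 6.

n=0: pose=(-6,-3,W); sL=20/41, sR=100/121; mL=370/4961, mR=-100/121; mL+mR=-3730/4961 → advance -1; mR−mL=-4470/4961 → turn -1·90°
n=1: pose=(-5,-3,N); sL=40/53, sR=200/169; mL=1460/8957, mR=-200/169; mL+mR=-9140/8957 → advance -1; mR−mL=-12060/8957 → turn -1·90°
n=2: pose=(-5,-4,E); sL=10/9, sR=5/9; mL=5/6, mR=-5/9; mL+mR=5/18 → advance +1; mR−mL=-25/18 → turn -1·90°
n=3: pose=(-4,-4,S); sL=40/61, sR=200/389; mL=9460/23729, mR=-200/389; mL+mR=-2740/23729 → advance -1; mR−mL=-21660/23729 → turn -1·90°
n=4: pose=(-4,-3,W); sL=20/37, sR=100/101; mL=170/3737, mR=-100/101; mL+mR=-3530/3737 → advance -1; mR−mL=-3870/3737 → turn -1·90°
n=5: pose=(-3,-3,N); sL=8/9, sR=200/153; mL=4/17, mR=-200/153; mL+mR=-164/153 → advance -1; mR−mL=-236/153 → turn -1·90°
n=6: pose=(-3,-4,E); sL=5/4, sR=10/17; mL=65/68, mR=-10/17; mL+mR=25/68 → advance +1; mR−mL=-105/68 → turn -1·90°

0 20/41 100/121 370/4961 -100/121 -6 -3 W
1 40/53 200/169 1460/8957 -200/169 -5 -3 N
2 10/9 5/9 5/6 -5/9 -5 -4 E
3 40/61 200/389 9460/23729 -200/389 -4 -4 S
4 20/37 100/101 170/3737 -100/101 -4 -3 W
5 8/9 200/153 4/17 -200/153 -3 -3 N
6 5/4 10/17 65/68 -10/17 -3 -4 E
final -2 -4 S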